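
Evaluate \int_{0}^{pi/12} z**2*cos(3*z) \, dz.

Integrate by parts twice (u = z^2, dv = cos(3*z) dz).
An antiderivative is F(z) = z**2*sin(3*z)/3 + 2*z*cos(3*z)/9 - 2*sin(3*z)/27.
Then F(pi/12) - F(0) = (sqrt(2)*(-32 + pi**2 + 8*pi)/864) - (0) = sqrt(2)*(-32 + pi**2 + 8*pi)/864.

sqrt(2)*(-32 + pi**2 + 8*pi)/864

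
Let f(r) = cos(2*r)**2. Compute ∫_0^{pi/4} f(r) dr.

Use the identity cos^2(2*r) = (1 + cos(4*r))/2.
An antiderivative is F(r) = r/2 + sin(4*r)/8.
Then F(pi/4) - F(0) = (pi/8) - (0) = pi/8.

pi/8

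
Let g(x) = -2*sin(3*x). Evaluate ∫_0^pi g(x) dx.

-4/3

An antiderivative is F(x) = 2*cos(3*x)/3.
Then F(pi) - F(0) = (-2/3) - (2/3) = -4/3.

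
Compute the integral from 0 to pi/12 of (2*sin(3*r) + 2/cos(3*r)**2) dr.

4/3 - sqrt(2)/3

An antiderivative is F(r) = -2*cos(3*r)/3 + 2*tan(3*r)/3.
Then F(pi/12) - F(0) = (2/3 - sqrt(2)/3) - (-2/3) = 4/3 - sqrt(2)/3.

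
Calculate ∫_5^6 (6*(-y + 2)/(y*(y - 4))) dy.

Factor the denominator: y**2 - 4*y = y(y - 4).
Partial fractions: 6*(-y + 2)/(y*(y - 4)) = -3/y - 3/(y - 4).
An antiderivative is F(y) = -3*log(y) - 3*log(y - 4).
Then F(6) - F(5) = (-6*log(2) - 3*log(3)) - (-3*log(5)) = -6*log(2) - 3*log(3) + 3*log(5).

-6*log(2) - 3*log(3) + 3*log(5)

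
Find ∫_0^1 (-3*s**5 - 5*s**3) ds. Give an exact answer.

By the power rule, an antiderivative is F(s) = -s**6/2 - 5*s**4/4.
Then F(1) - F(0) = (-7/4) - (0) = -7/4.

-7/4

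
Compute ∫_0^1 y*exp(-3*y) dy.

(-4 + exp(3))*exp(-3)/9

Integrate by parts once (u = y, dv = exp(-3*y) dy).
An antiderivative is F(y) = (-3*y - 1)*exp(-3*y)/9.
Then F(1) - F(0) = (-4*exp(-3)/9) - (-1/9) = (-4 + exp(3))*exp(-3)/9.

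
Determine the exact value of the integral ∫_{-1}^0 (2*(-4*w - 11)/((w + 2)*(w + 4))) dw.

Factor the denominator: w**2 + 6*w + 8 = (w + 4)(w + 2).
Partial fractions: 2*(-4*w - 11)/((w + 2)*(w + 4)) = -5/(w + 4) - 3/(w + 2).
An antiderivative is F(w) = -3*log(w + 2) - 5*log(w + 4).
Then F(0) - F(-1) = (-13*log(2)) - (-5*log(3)) = -13*log(2) + 5*log(3).

-13*log(2) + 5*log(3)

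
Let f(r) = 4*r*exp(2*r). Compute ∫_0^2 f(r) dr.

1 + 3*exp(4)

Integrate by parts once (u = r, dv = 4*exp(2*r) dr).
An antiderivative is F(r) = (2*r - 1)*exp(2*r).
Then F(2) - F(0) = (3*exp(4)) - (-1) = 1 + 3*exp(4).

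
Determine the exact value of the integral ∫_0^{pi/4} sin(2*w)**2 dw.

pi/8

Use the identity sin^2(2*w) = (1 - cos(4*w))/2.
An antiderivative is F(w) = w/2 - sin(4*w)/8.
Then F(pi/4) - F(0) = (pi/8) - (0) = pi/8.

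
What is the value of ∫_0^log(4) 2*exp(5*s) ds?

Let u = exp(s), so du = exp(s) ds. When s = 0, u = 1; when s = log(4), u = 4.
The integral becomes 2·∫ u**4 du from 1 to 4, with antiderivative 2*u**5/5.
Back in s: F(s) = 2*exp(5*s)/5.
Then F(log(4)) - F(0) = (2048/5) - (2/5) = 2046/5.

2046/5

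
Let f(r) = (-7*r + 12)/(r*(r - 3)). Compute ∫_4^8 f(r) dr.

-3*log(5) - 4*log(2)

Factor the denominator: r**2 - 3*r = r(r - 3).
Partial fractions: (-7*r + 12)/(r*(r - 3)) = -4/r - 3/(r - 3).
An antiderivative is F(r) = -4*log(r) - 3*log(r - 3).
Then F(8) - F(4) = (-12*log(2) - 3*log(5)) - (-8*log(2)) = -3*log(5) - 4*log(2).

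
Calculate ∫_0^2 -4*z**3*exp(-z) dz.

Integrate by parts 3 times (u = z^3, dv = -4*exp(-z) dz).
An antiderivative is F(z) = (4*z**3 + 12*z**2 + 24*z + 24)*exp(-z).
Then F(2) - F(0) = (152*exp(-2)) - (24) = -24 + 152*exp(-2).

-24 + 152*exp(-2)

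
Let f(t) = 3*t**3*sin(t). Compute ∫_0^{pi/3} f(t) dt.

-9*sqrt(3) - pi**3/18 + sqrt(3)*pi**2/2 + 3*pi

Integrate by parts 3 times (u = t^3, dv = 3*sin(t) dt).
An antiderivative is F(t) = -3*t**3*cos(t) + 9*t**2*sin(t) + 18*t*cos(t) - 18*sin(t).
Then F(pi/3) - F(0) = (-9*sqrt(3) - pi**3/18 + sqrt(3)*pi**2/2 + 3*pi) - (0) = -9*sqrt(3) - pi**3/18 + sqrt(3)*pi**2/2 + 3*pi.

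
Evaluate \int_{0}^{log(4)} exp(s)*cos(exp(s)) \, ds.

Let u = exp(s), so du = exp(s) ds. When s = 0, u = 1; when s = log(4), u = 4.
The integral becomes ∫ cos(u) du from 1 to 4, with antiderivative sin(u).
Back in s: F(s) = sin(exp(s)).
Then F(log(4)) - F(0) = (sin(4)) - (sin(1)) = -sin(1) + sin(4).

-sin(1) + sin(4)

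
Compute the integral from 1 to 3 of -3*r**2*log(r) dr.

26/3 - 27*log(3)

Integrate by parts once (u = ln r, dv = -3*r**2 dr).
An antiderivative is F(r) = -r**3*(3*log(r) - 1)/3.
Then F(3) - F(1) = (9 - 27*log(3)) - (1/3) = 26/3 - 27*log(3).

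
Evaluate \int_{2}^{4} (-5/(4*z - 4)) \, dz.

-5*log(3)/4

An antiderivative is F(z) = -5*log(4*z - 4)/4.
Then F(4) - F(2) = (-5*log(12)/4) - (-5*log(2)/2) = -5*log(3)/4.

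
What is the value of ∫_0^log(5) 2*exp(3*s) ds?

An antiderivative is F(s) = 2*exp(3*s)/3.
Then F(log(5)) - F(0) = (250/3) - (2/3) = 248/3.

248/3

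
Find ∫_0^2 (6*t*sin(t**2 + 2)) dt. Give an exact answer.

Let u = t**2 + 2, so du = 2*t dt. When t = 0, u = 2; when t = 2, u = 6.
The integral becomes 3·∫ sin(u) du from 2 to 6, with antiderivative -3*cos(u).
Back in t: F(t) = -3*cos(t**2 + 2).
Then F(2) - F(0) = (-3*cos(6)) - (-3*cos(2)) = -3*cos(6) + 3*cos(2).

-3*cos(6) + 3*cos(2)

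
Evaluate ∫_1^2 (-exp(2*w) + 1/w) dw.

An antiderivative is F(w) = -exp(2*w)/2 + log(w).
Then F(2) - F(1) = (-exp(4)/2 + log(2)) - (-exp(2)/2) = -exp(4)/2 + log(2) + exp(2)/2.

-exp(4)/2 + log(2) + exp(2)/2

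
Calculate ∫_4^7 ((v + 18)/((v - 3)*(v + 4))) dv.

Factor the denominator: v**2 + v - 12 = (v + 4)(v - 3).
Partial fractions: (v + 18)/((v - 3)*(v + 4)) = -2/(v + 4) + 3/(v - 3).
An antiderivative is F(v) = 3*log(v - 3) - 2*log(v + 4).
Then F(7) - F(4) = (-2*log(11) + 6*log(2)) - (-log(64)) = -2*log(11) + 12*log(2).

-2*log(11) + 12*log(2)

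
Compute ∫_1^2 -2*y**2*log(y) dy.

14/9 - 16*log(2)/3

Integrate by parts once (u = ln y, dv = -2*y**2 dy).
An antiderivative is F(y) = -2*y**3*(3*log(y) - 1)/9.
Then F(2) - F(1) = (16/9 - 16*log(2)/3) - (2/9) = 14/9 - 16*log(2)/3.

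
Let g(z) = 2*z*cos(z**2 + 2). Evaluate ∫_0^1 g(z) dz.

-sin(2) + sin(3)

Let u = z**2 + 2, so du = 2*z dz. When z = 0, u = 2; when z = 1, u = 3.
The integral becomes ∫ cos(u) du from 2 to 3, with antiderivative sin(u).
Back in z: F(z) = sin(z**2 + 2).
Then F(1) - F(0) = (sin(3)) - (sin(2)) = -sin(2) + sin(3).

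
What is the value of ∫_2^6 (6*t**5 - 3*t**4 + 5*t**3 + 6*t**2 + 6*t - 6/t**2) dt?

By the power rule, an antiderivative is F(t) = t**6 - 3*t**5/5 + 5*t**4/4 + 2*t**3 + 3*t**2 + 6/t.
Then F(6) - F(2) = (220757/5) - (479/5) = 220278/5.

220278/5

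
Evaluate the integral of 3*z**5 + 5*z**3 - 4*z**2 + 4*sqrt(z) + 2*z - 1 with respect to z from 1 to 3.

8*sqrt(3) + 1298/3

By the power rule, an antiderivative is F(z) = z**6/2 + 5*z**4/4 + 8*z**(3/2)/3 - 4*z**3/3 + z**2 - z.
Then F(3) - F(1) = (8*sqrt(3) + 1743/4) - (37/12) = 8*sqrt(3) + 1298/3.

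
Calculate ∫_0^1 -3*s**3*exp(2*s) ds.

Integrate by parts 3 times (u = s^3, dv = -3*exp(2*s) ds).
An antiderivative is F(s) = (-12*s**3 + 18*s**2 - 18*s + 9)*exp(2*s)/8.
Then F(1) - F(0) = (-3*exp(2)/8) - (9/8) = -3*exp(2)/8 - 9/8.

-3*exp(2)/8 - 9/8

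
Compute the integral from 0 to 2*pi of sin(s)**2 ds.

Use the identity sin^2(s) = (1 - cos(2*s))/2.
An antiderivative is F(s) = s/2 - sin(2*s)/4.
Then F(2*pi) - F(0) = (pi) - (0) = pi.

pi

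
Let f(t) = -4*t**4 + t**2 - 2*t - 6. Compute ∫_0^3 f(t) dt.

-1062/5

By the power rule, an antiderivative is F(t) = -4*t**5/5 + t**3/3 - t**2 - 6*t.
Then F(3) - F(0) = (-1062/5) - (0) = -1062/5.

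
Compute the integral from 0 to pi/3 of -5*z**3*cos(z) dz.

-15 - 5*pi**2/6 - 5*sqrt(3)*pi**3/54 + 5*sqrt(3)*pi

Integrate by parts 3 times (u = z^3, dv = -5*cos(z) dz).
An antiderivative is F(z) = -5*z**3*sin(z) - 15*z**2*cos(z) + 30*z*sin(z) + 30*cos(z).
Then F(pi/3) - F(0) = (-5*pi**2/6 - 5*sqrt(3)*pi**3/54 + 15 + 5*sqrt(3)*pi) - (30) = -15 - 5*pi**2/6 - 5*sqrt(3)*pi**3/54 + 5*sqrt(3)*pi.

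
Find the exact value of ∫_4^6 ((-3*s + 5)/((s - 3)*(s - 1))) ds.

-log(15)

Factor the denominator: s**2 - 4*s + 3 = (s - 1)(s - 3).
Partial fractions: (-3*s + 5)/((s - 3)*(s - 1)) = -1/(s - 1) - 2/(s - 3).
An antiderivative is F(s) = -2*log(s - 3) - log(s - 1).
Then F(6) - F(4) = (-log(45)) - (-log(3)) = -log(15).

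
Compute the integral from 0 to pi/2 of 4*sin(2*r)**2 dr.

pi

Use the identity sin^2(2*r) = (1 - cos(4*r))/2.
An antiderivative is F(r) = 2*r - sin(4*r)/2.
Then F(pi/2) - F(0) = (pi) - (0) = pi.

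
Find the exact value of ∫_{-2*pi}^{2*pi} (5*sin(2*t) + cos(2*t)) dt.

An antiderivative is F(t) = sin(2*t)/2 - 5*cos(2*t)/2.
Then F(2*pi) - F(-2*pi) = (-5/2) - (-5/2) = 0.

0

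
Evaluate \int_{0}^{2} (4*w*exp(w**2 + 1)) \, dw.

-2*exp(1)*(1 - exp(4))

Let u = w**2 + 1, so du = 2*w dw. When w = 0, u = 1; when w = 2, u = 5.
The integral becomes 2·∫ exp(u) du from 1 to 5, with antiderivative 2*exp(u).
Back in w: F(w) = 2*exp(w**2 + 1).
Then F(2) - F(0) = (2*exp(5)) - (2*exp(1)) = -2*exp(1)*(1 - exp(4)).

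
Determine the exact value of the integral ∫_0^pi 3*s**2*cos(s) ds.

Integrate by parts twice (u = s^2, dv = 3*cos(s) ds).
An antiderivative is F(s) = 3*s**2*sin(s) + 6*s*cos(s) - 6*sin(s).
Then F(pi) - F(0) = (-6*pi) - (0) = -6*pi.

-6*pi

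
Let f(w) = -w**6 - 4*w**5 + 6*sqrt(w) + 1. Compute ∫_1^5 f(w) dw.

-151036/7 + 20*sqrt(5)

By the power rule, an antiderivative is F(w) = -w**7/7 - 2*w**6/3 + 4*w**(3/2) + w.
Then F(5) - F(1) = (-453020/21 + 20*sqrt(5)) - (88/21) = -151036/7 + 20*sqrt(5).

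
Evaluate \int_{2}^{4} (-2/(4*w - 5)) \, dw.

-log(11)/2 + log(3)/2

An antiderivative is F(w) = -log(4*w - 5)/2.
Then F(4) - F(2) = (-log(11)/2) - (-log(3)/2) = -log(11)/2 + log(3)/2.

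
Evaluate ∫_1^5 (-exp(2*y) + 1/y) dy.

-exp(10)/2 + log(5) + exp(2)/2

An antiderivative is F(y) = -exp(2*y)/2 + log(y).
Then F(5) - F(1) = (-exp(10)/2 + log(5)) - (-exp(2)/2) = -exp(10)/2 + log(5) + exp(2)/2.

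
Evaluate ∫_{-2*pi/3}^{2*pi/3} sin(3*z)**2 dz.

2*pi/3

Use the identity sin^2(3*z) = (1 - cos(6*z))/2.
An antiderivative is F(z) = z/2 - sin(6*z)/12.
Then F(2*pi/3) - F(-2*pi/3) = (pi/3) - (-pi/3) = 2*pi/3.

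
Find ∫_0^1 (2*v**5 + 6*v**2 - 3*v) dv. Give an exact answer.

5/6

By the power rule, an antiderivative is F(v) = v**6/3 + 2*v**3 - 3*v**2/2.
Then F(1) - F(0) = (5/6) - (0) = 5/6.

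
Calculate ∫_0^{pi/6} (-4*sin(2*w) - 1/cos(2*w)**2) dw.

An antiderivative is F(w) = 2*cos(2*w) - tan(2*w)/2.
Then F(pi/6) - F(0) = (1 - sqrt(3)/2) - (2) = -1 - sqrt(3)/2.

-1 - sqrt(3)/2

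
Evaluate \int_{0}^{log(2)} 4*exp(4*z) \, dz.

15

Let u = exp(z), so du = exp(z) dz. When z = 0, u = 1; when z = log(2), u = 2.
The integral becomes 4·∫ u**3 du from 1 to 2, with antiderivative u**4.
Back in z: F(z) = exp(4*z).
Then F(log(2)) - F(0) = (16) - (1) = 15.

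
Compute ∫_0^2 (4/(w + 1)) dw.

log(81)

An antiderivative is F(w) = 4*log(w + 1).
Then F(2) - F(0) = (log(81)) - (0) = log(81).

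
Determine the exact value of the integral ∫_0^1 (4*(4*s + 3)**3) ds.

Let u = 4*s + 3, so du = 4 ds. When s = 0, u = 3; when s = 1, u = 7.
The integral becomes ∫ u**3 du from 3 to 7, with antiderivative u**4/4.
Back in s: F(s) = (4*s + 3)**4/4.
Then F(1) - F(0) = (2401/4) - (81/4) = 580.

580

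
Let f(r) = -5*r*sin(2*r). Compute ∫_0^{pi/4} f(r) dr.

Integrate by parts once (u = r, dv = -5*sin(2*r) dr).
An antiderivative is F(r) = 5*r*cos(2*r)/2 - 5*sin(2*r)/4.
Then F(pi/4) - F(0) = (-5/4) - (0) = -5/4.

-5/4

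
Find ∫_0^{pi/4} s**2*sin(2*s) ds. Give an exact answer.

Integrate by parts twice (u = s^2, dv = sin(2*s) ds).
An antiderivative is F(s) = -s**2*cos(2*s)/2 + s*sin(2*s)/2 + cos(2*s)/4.
Then F(pi/4) - F(0) = (pi/8) - (1/4) = -1/4 + pi/8.

-1/4 + pi/8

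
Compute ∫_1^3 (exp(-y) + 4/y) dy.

An antiderivative is F(y) = 4*log(y) - exp(-y).
Then F(3) - F(1) = (-exp(-3) + 4*log(3)) - (-exp(-1)) = -exp(-3) + exp(-1) + 4*log(3).

-exp(-3) + exp(-1) + 4*log(3)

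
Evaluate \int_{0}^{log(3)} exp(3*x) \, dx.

Let u = exp(x), so du = exp(x) dx. When x = 0, u = 1; when x = log(3), u = 3.
The integral becomes ∫ u**2 du from 1 to 3, with antiderivative u**3/3.
Back in x: F(x) = exp(3*x)/3.
Then F(log(3)) - F(0) = (9) - (1/3) = 26/3.

26/3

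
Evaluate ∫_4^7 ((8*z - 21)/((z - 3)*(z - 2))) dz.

Factor the denominator: z**2 - 5*z + 6 = (z - 2)(z - 3).
Partial fractions: (8*z - 21)/((z - 3)*(z - 2)) = 5/(z - 2) + 3/(z - 3).
An antiderivative is F(z) = 3*log(z - 3) + 5*log(z - 2).
Then F(7) - F(4) = (6*log(2) + 5*log(5)) - (log(32)) = log(2) + 5*log(5).

log(2) + 5*log(5)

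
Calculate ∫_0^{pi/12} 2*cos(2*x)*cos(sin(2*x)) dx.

sin(1/2)

Let u = sin(2*x), so du = 2*cos(2*x) dx. When x = 0, u = 0; when x = pi/12, u = 1/2.
The integral becomes ∫ cos(u) du from 0 to 1/2, with antiderivative sin(u).
Back in x: F(x) = sin(sin(2*x)).
Then F(pi/12) - F(0) = (sin(1/2)) - (0) = sin(1/2).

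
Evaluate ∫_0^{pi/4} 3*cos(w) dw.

An antiderivative is F(w) = 3*sin(w).
Then F(pi/4) - F(0) = (3*sqrt(2)/2) - (0) = 3*sqrt(2)/2.

3*sqrt(2)/2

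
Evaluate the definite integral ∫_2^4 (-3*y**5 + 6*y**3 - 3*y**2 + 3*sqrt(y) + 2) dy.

By the power rule, an antiderivative is F(y) = -y**6/2 + 3*y**4/2 + 2*y**(3/2) - y**3 + 2*y.
Then F(4) - F(2) = (-1704) - (-12 + 4*sqrt(2)) = -1692 - 4*sqrt(2).

-1692 - 4*sqrt(2)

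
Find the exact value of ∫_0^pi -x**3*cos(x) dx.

Integrate by parts 3 times (u = x^3, dv = -cos(x) dx).
An antiderivative is F(x) = -x**3*sin(x) - 3*x**2*cos(x) + 6*x*sin(x) + 6*cos(x).
Then F(pi) - F(0) = (-6 + 3*pi**2) - (6) = -12 + 3*pi**2.

-12 + 3*pi**2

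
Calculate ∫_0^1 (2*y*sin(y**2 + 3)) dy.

Let u = y**2 + 3, so du = 2*y dy. When y = 0, u = 3; when y = 1, u = 4.
The integral becomes ∫ sin(u) du from 3 to 4, with antiderivative -cos(u).
Back in y: F(y) = -cos(y**2 + 3).
Then F(1) - F(0) = (-cos(4)) - (-cos(3)) = cos(3) - cos(4).

cos(3) - cos(4)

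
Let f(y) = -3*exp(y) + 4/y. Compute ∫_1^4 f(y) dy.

An antiderivative is F(y) = -3*exp(y) + 4*log(y).
Then F(4) - F(1) = (-3*exp(4) + 8*log(2)) - (-3*exp(1)) = -3*exp(4) + 8*log(2) + 3*exp(1).

-3*exp(4) + 8*log(2) + 3*exp(1)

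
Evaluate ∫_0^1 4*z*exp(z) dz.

Integrate by parts once (u = z, dv = 4*exp(z) dz).
An antiderivative is F(z) = (4*z - 4)*exp(z).
Then F(1) - F(0) = (0) - (-4) = 4.

4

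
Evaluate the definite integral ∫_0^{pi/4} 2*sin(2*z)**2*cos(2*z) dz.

1/3

Let u = sin(2*z), so du = 2*cos(2*z) dz. When z = 0, u = 0; when z = pi/4, u = 1.
The integral becomes ∫ u**2 du from 0 to 1, with antiderivative u**3/3.
Back in z: F(z) = sin(2*z)**3/3.
Then F(pi/4) - F(0) = (1/3) - (0) = 1/3.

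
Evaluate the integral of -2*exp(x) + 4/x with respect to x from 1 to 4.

-2*exp(4) + 2*exp(1) + 8*log(2)

An antiderivative is F(x) = -2*exp(x) + 4*log(x).
Then F(4) - F(1) = (-2*exp(4) + 8*log(2)) - (-2*exp(1)) = -2*exp(4) + 2*exp(1) + 8*log(2).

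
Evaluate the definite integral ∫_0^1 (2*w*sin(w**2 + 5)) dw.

-cos(6) + cos(5)

Let u = w**2 + 5, so du = 2*w dw. When w = 0, u = 5; when w = 1, u = 6.
The integral becomes ∫ sin(u) du from 5 to 6, with antiderivative -cos(u).
Back in w: F(w) = -cos(w**2 + 5).
Then F(1) - F(0) = (-cos(6)) - (-cos(5)) = -cos(6) + cos(5).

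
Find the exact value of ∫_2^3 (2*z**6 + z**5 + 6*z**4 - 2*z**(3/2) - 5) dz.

-36*sqrt(3)/5 + 16*sqrt(2)/5 + 198937/210

By the power rule, an antiderivative is F(z) = 2*z**7/7 + z**6/6 - 4*z**(5/2)/5 + 6*z**5/5 - 5*z.
Then F(3) - F(2) = (71607/70 - 36*sqrt(3)/5) - (7942/105 - 16*sqrt(2)/5) = -36*sqrt(3)/5 + 16*sqrt(2)/5 + 198937/210.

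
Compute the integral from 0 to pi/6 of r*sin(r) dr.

-sqrt(3)*pi/12 + 1/2

Integrate by parts once (u = r, dv = sin(r) dr).
An antiderivative is F(r) = -r*cos(r) + sin(r).
Then F(pi/6) - F(0) = (-sqrt(3)*pi/12 + 1/2) - (0) = -sqrt(3)*pi/12 + 1/2.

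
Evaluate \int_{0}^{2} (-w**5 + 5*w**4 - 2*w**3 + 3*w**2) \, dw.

64/3

By the power rule, an antiderivative is F(w) = -w**6/6 + w**5 - w**4/2 + w**3.
Then F(2) - F(0) = (64/3) - (0) = 64/3.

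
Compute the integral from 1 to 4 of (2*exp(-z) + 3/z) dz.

-2*exp(-4) + 2*exp(-1) + 6*log(2)

An antiderivative is F(z) = 3*log(z) - 2*exp(-z).
Then F(4) - F(1) = (-2*exp(-4) + 6*log(2)) - (-2*exp(-1)) = -2*exp(-4) + 2*exp(-1) + 6*log(2).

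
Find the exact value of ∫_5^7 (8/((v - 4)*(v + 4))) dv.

Factor the denominator: v**2 - 16 = (v + 4)(v - 4).
Partial fractions: 8/((v - 4)*(v + 4)) = -1/(v + 4) + 1/(v - 4).
An antiderivative is F(v) = log(v - 4) - log(v + 4).
Then F(7) - F(5) = (log(3/11)) - (-log(9)) = log(27/11).

log(27/11)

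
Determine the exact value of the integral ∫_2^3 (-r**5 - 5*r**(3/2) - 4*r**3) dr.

By the power rule, an antiderivative is F(r) = -r**6/6 - 2*r**(5/2) - r**4.
Then F(3) - F(2) = (-405/2 - 18*sqrt(3)) - (-80/3 - 8*sqrt(2)) = -1055/6 - 18*sqrt(3) + 8*sqrt(2).

-1055/6 - 18*sqrt(3) + 8*sqrt(2)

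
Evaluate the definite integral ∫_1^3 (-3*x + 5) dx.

By the power rule, an antiderivative is F(x) = -3*x**2/2 + 5*x.
Then F(3) - F(1) = (3/2) - (7/2) = -2.

-2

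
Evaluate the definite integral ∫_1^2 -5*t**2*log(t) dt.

35/9 - 40*log(2)/3

Integrate by parts once (u = ln t, dv = -5*t**2 dt).
An antiderivative is F(t) = -5*t**3*(3*log(t) - 1)/9.
Then F(2) - F(1) = (40/9 - 40*log(2)/3) - (5/9) = 35/9 - 40*log(2)/3.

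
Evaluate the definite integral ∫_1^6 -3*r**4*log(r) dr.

933 - 23328*log(6)/5

Integrate by parts once (u = ln r, dv = -3*r**4 dr).
An antiderivative is F(r) = -3*r**5*(5*log(r) - 1)/25.
Then F(6) - F(1) = (23328/25 - 23328*log(6)/5) - (3/25) = 933 - 23328*log(6)/5.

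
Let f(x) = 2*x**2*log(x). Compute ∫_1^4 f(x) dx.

-14 + 256*log(2)/3

Integrate by parts once (u = ln x, dv = 2*x**2 dx).
An antiderivative is F(x) = 2*x**3*(3*log(x) - 1)/9.
Then F(4) - F(1) = (-128/9 + 256*log(2)/3) - (-2/9) = -14 + 256*log(2)/3.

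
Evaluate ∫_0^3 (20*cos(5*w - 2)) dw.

Let u = 5*w - 2, so du = 5 dw. When w = 0, u = -2; when w = 3, u = 13.
The integral becomes 4·∫ cos(u) du from -2 to 13, with antiderivative 4*sin(u).
Back in w: F(w) = 4*sin(5*w - 2).
Then F(3) - F(0) = (4*sin(13)) - (-4*sin(2)) = 4*sin(13) + 4*sin(2).

4*sin(13) + 4*sin(2)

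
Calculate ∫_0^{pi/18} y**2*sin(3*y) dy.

-2/27 - sqrt(3)*pi**2/1944 + pi/162 + sqrt(3)/27

Integrate by parts twice (u = y^2, dv = sin(3*y) dy).
An antiderivative is F(y) = -y**2*cos(3*y)/3 + 2*y*sin(3*y)/9 + 2*cos(3*y)/27.
Then F(pi/18) - F(0) = (-sqrt(3)*pi**2/1944 + pi/162 + sqrt(3)/27) - (2/27) = -2/27 - sqrt(3)*pi**2/1944 + pi/162 + sqrt(3)/27.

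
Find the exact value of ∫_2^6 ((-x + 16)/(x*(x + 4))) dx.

-5*log(5) + 9*log(3)

Factor the denominator: x**2 + 4*x = (x + 4)x.
Partial fractions: (-x + 16)/(x*(x + 4)) = -5/(x + 4) + 4/x.
An antiderivative is F(x) = 4*log(x) - 5*log(x + 4).
Then F(6) - F(2) = (-5*log(5) - log(2) + 4*log(3)) - (-5*log(3) - log(2)) = -5*log(5) + 9*log(3).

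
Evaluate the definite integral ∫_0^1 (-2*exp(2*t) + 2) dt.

3 - exp(2)

An antiderivative is F(t) = -exp(2*t) + 2*t.
Then F(1) - F(0) = (2 - exp(2)) - (-1) = 3 - exp(2).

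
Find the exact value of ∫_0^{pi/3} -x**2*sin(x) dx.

Integrate by parts twice (u = x^2, dv = -sin(x) dx).
An antiderivative is F(x) = x**2*cos(x) - 2*x*sin(x) - 2*cos(x).
Then F(pi/3) - F(0) = (-sqrt(3)*pi/3 - 1 + pi**2/18) - (-2) = -sqrt(3)*pi/3 + pi**2/18 + 1.

-sqrt(3)*pi/3 + pi**2/18 + 1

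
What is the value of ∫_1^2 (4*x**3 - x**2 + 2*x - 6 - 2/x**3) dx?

107/12

By the power rule, an antiderivative is F(x) = x**4 - x**3/3 + x**2 - 6*x + x**(-2).
Then F(2) - F(1) = (67/12) - (-10/3) = 107/12.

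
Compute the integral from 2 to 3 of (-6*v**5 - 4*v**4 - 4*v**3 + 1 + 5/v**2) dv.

-26909/30

By the power rule, an antiderivative is F(v) = -v**6 - 4*v**5/5 - v**4 + v - 5/v.
Then F(3) - F(2) = (-15046/15) - (-1061/10) = -26909/30.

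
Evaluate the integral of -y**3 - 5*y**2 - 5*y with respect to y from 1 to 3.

-250/3

By the power rule, an antiderivative is F(y) = -y**4/4 - 5*y**3/3 - 5*y**2/2.
Then F(3) - F(1) = (-351/4) - (-53/12) = -250/3.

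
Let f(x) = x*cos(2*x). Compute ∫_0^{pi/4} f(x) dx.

-1/4 + pi/8

Integrate by parts once (u = x, dv = cos(2*x) dx).
An antiderivative is F(x) = x*sin(2*x)/2 + cos(2*x)/4.
Then F(pi/4) - F(0) = (pi/8) - (1/4) = -1/4 + pi/8.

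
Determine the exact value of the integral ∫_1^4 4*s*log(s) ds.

Integrate by parts once (u = ln s, dv = 4*s ds).
An antiderivative is F(s) = s**2*(2*log(s) - 1).
Then F(4) - F(1) = (-16 + 64*log(2)) - (-1) = -15 + 64*log(2).

-15 + 64*log(2)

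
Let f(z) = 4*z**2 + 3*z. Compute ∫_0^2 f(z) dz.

By the power rule, an antiderivative is F(z) = 4*z**3/3 + 3*z**2/2.
Then F(2) - F(0) = (50/3) - (0) = 50/3.

50/3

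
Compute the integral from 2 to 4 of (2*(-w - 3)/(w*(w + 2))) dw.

log(3/16)

Factor the denominator: w**2 + 2*w = (w + 2)w.
Partial fractions: 2*(-w - 3)/(w*(w + 2)) = 1/(w + 2) - 3/w.
An antiderivative is F(w) = -3*log(w) + log(w + 2).
Then F(4) - F(2) = (log(3/32)) - (-log(2)) = log(3/16).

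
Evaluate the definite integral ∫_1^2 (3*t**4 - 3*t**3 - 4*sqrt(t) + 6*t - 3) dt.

961/60 - 16*sqrt(2)/3

By the power rule, an antiderivative is F(t) = 3*t**5/5 - 3*t**4/4 - 8*t**(3/2)/3 + 3*t**2 - 3*t.
Then F(2) - F(1) = (66/5 - 16*sqrt(2)/3) - (-169/60) = 961/60 - 16*sqrt(2)/3.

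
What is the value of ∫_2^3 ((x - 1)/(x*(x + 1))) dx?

log(32/27)

Factor the denominator: x**2 + x = (x + 1)x.
Partial fractions: (x - 1)/(x*(x + 1)) = 2/(x + 1) - 1/x.
An antiderivative is F(x) = -log(x) + 2*log(x + 1).
Then F(3) - F(2) = (log(16/3)) - (log(9/2)) = log(32/27).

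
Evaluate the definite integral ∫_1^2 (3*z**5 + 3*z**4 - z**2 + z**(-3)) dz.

5777/120

By the power rule, an antiderivative is F(z) = z**6/2 + 3*z**5/5 - z**3/3 - 1/(2*z**2).
Then F(2) - F(1) = (5809/120) - (4/15) = 5777/120.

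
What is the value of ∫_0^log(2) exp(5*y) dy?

31/5

Let u = exp(y), so du = exp(y) dy. When y = 0, u = 1; when y = log(2), u = 2.
The integral becomes ∫ u**4 du from 1 to 2, with antiderivative u**5/5.
Back in y: F(y) = exp(5*y)/5.
Then F(log(2)) - F(0) = (32/5) - (1/5) = 31/5.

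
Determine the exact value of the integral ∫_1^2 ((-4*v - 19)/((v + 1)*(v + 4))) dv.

Factor the denominator: v**2 + 5*v + 4 = (v + 4)(v + 1).
Partial fractions: (-4*v - 19)/((v + 1)*(v + 4)) = 1/(v + 4) - 5/(v + 1).
An antiderivative is F(v) = -5*log(v + 1) + log(v + 4).
Then F(2) - F(1) = (log(2/81)) - (log(5/32)) = -4*log(3) - log(5) + 6*log(2).

-4*log(3) - log(5) + 6*log(2)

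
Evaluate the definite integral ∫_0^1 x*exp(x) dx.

1

Integrate by parts once (u = x, dv = exp(x) dx).
An antiderivative is F(x) = (x - 1)*exp(x).
Then F(1) - F(0) = (0) - (-1) = 1.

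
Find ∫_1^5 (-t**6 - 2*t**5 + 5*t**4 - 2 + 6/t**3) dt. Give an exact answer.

By the power rule, an antiderivative is F(t) = -t**7/7 - t**6/3 + t**5 - 2*t - 3/t**2.
Then F(5) - F(1) = (-6958438/525) - (-94/21) = -2318696/175.

-2318696/175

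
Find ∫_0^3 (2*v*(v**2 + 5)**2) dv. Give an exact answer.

873

Let u = v**2 + 5, so du = 2*v dv. When v = 0, u = 5; when v = 3, u = 14.
The integral becomes ∫ u**2 du from 5 to 14, with antiderivative u**3/3.
Back in v: F(v) = (v**2 + 5)**3/3.
Then F(3) - F(0) = (2744/3) - (125/3) = 873.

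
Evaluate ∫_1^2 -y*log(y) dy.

3/4 - log(4)

Integrate by parts once (u = ln y, dv = -y dy).
An antiderivative is F(y) = -y**2*(2*log(y) - 1)/4.
Then F(2) - F(1) = (1 - log(4)) - (1/4) = 3/4 - log(4).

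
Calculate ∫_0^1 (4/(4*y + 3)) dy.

log(7/3)

An antiderivative is F(y) = log(4*y + 3).
Then F(1) - F(0) = (log(7)) - (log(3)) = log(7/3).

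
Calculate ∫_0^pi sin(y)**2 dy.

Use the identity sin^2(y) = (1 - cos(2*y))/2.
An antiderivative is F(y) = y/2 - sin(2*y)/4.
Then F(pi) - F(0) = (pi/2) - (0) = pi/2.

pi/2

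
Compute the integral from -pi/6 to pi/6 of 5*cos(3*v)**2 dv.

Use the identity cos^2(3*v) = (1 + cos(6*v))/2.
An antiderivative is F(v) = 5*v/2 + 5*sin(6*v)/12.
Then F(pi/6) - F(-pi/6) = (5*pi/12) - (-5*pi/12) = 5*pi/6.

5*pi/6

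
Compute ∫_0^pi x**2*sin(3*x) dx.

Integrate by parts twice (u = x^2, dv = sin(3*x) dx).
An antiderivative is F(x) = -x**2*cos(3*x)/3 + 2*x*sin(3*x)/9 + 2*cos(3*x)/27.
Then F(pi) - F(0) = (-2/27 + pi**2/3) - (2/27) = -4/27 + pi**2/3.

-4/27 + pi**2/3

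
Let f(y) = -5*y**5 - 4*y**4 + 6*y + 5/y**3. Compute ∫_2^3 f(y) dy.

-254743/360

By the power rule, an antiderivative is F(y) = -5*y**6/6 - 4*y**5/5 + 3*y**2 - 5/(2*y**2).
Then F(3) - F(2) = (-34883/45) - (-8107/120) = -254743/360.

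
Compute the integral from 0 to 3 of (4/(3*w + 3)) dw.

An antiderivative is F(w) = 4*log(3*w + 3)/3.
Then F(3) - F(0) = (4*log(12)/3) - (4*log(3)/3) = 8*log(2)/3.

8*log(2)/3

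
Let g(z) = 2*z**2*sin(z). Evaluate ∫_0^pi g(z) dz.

Integrate by parts twice (u = z^2, dv = 2*sin(z) dz).
An antiderivative is F(z) = -2*z**2*cos(z) + 4*z*sin(z) + 4*cos(z).
Then F(pi) - F(0) = (-4 + 2*pi**2) - (4) = -8 + 2*pi**2.

-8 + 2*pi**2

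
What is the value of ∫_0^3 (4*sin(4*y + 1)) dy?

Let u = 4*y + 1, so du = 4 dy. When y = 0, u = 1; when y = 3, u = 13.
The integral becomes ∫ sin(u) du from 1 to 13, with antiderivative -cos(u).
Back in y: F(y) = -cos(4*y + 1).
Then F(3) - F(0) = (-cos(13)) - (-cos(1)) = -cos(13) + cos(1).

-cos(13) + cos(1)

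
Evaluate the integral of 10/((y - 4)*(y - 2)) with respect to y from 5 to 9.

-5*log(7) + 5*log(3) + 5*log(5)

Factor the denominator: y**2 - 6*y + 8 = (y - 2)(y - 4).
Partial fractions: 10/((y - 4)*(y - 2)) = -5/(y - 2) + 5/(y - 4).
An antiderivative is F(y) = 5*log(y - 4) - 5*log(y - 2).
Then F(9) - F(5) = (-5*log(7) + 5*log(5)) - (-5*log(3)) = -5*log(7) + 5*log(3) + 5*log(5).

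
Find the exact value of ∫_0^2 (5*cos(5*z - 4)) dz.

sin(4) + sin(6)

Let u = 5*z - 4, so du = 5 dz. When z = 0, u = -4; when z = 2, u = 6.
The integral becomes ∫ cos(u) du from -4 to 6, with antiderivative sin(u).
Back in z: F(z) = sin(5*z - 4).
Then F(2) - F(0) = (sin(6)) - (-sin(4)) = sin(4) + sin(6).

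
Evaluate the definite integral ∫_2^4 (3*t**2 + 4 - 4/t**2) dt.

63

By the power rule, an antiderivative is F(t) = t**3 + 4*t + 4/t.
Then F(4) - F(2) = (81) - (18) = 63.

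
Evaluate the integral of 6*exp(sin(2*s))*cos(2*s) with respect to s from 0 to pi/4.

-3 + 3*E

Let u = sin(2*s), so du = 2*cos(2*s) ds. When s = 0, u = 0; when s = pi/4, u = 1.
The integral becomes 3·∫ exp(u) du from 0 to 1, with antiderivative 3*exp(u).
Back in s: F(s) = 3*exp(sin(2*s)).
Then F(pi/4) - F(0) = (3*E) - (3) = -3 + 3*E.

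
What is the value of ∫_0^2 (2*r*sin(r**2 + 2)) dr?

-cos(6) + cos(2)

Let u = r**2 + 2, so du = 2*r dr. When r = 0, u = 2; when r = 2, u = 6.
The integral becomes ∫ sin(u) du from 2 to 6, with antiderivative -cos(u).
Back in r: F(r) = -cos(r**2 + 2).
Then F(2) - F(0) = (-cos(6)) - (-cos(2)) = -cos(6) + cos(2).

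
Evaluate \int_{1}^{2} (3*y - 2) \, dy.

By the power rule, an antiderivative is F(y) = 3*y**2/2 - 2*y.
Then F(2) - F(1) = (2) - (-1/2) = 5/2.

5/2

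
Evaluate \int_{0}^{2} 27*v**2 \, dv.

72

Let u = 3*v, so du = 3 dv. When v = 0, u = 0; when v = 2, u = 6.
The integral becomes ∫ u**2 du from 0 to 6, with antiderivative u**3/3.
Back in v: F(v) = 9*v**3.
Then F(2) - F(0) = (72) - (0) = 72.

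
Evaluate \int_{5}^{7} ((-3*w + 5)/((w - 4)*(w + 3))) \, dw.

log(16/75)

Factor the denominator: w**2 - w - 12 = (w + 3)(w - 4).
Partial fractions: (-3*w + 5)/((w - 4)*(w + 3)) = -2/(w + 3) - 1/(w - 4).
An antiderivative is F(w) = -log(w - 4) - 2*log(w + 3).
Then F(7) - F(5) = (-2*log(5) - 2*log(2) - log(3)) - (-log(64)) = log(16/75).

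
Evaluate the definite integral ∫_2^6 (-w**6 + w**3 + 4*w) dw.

-277120/7

By the power rule, an antiderivative is F(w) = -w**7/7 + w**4/4 + 2*w**2.
Then F(6) - F(2) = (-277164/7) - (-44/7) = -277120/7.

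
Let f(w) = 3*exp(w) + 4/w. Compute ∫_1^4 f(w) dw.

-3*exp(1) + 8*log(2) + 3*exp(4)

An antiderivative is F(w) = 3*exp(w) + 4*log(w).
Then F(4) - F(1) = (8*log(2) + 3*exp(4)) - (3*exp(1)) = -3*exp(1) + 8*log(2) + 3*exp(4).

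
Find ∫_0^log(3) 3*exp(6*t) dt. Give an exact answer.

364

Let u = exp(t), so du = exp(t) dt. When t = 0, u = 1; when t = log(3), u = 3.
The integral becomes 3·∫ u**5 du from 1 to 3, with antiderivative u**6/2.
Back in t: F(t) = exp(6*t)/2.
Then F(log(3)) - F(0) = (729/2) - (1/2) = 364.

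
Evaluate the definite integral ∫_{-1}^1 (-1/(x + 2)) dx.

-log(3)

An antiderivative is F(x) = -log(x + 2).
Then F(1) - F(-1) = (-log(3)) - (0) = -log(3).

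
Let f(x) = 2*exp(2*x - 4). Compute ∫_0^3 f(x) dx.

-(1 - exp(6))*exp(-4)

Let u = 2*x - 4, so du = 2 dx. When x = 0, u = -4; when x = 3, u = 2.
The integral becomes ∫ exp(u) du from -4 to 2, with antiderivative exp(u).
Back in x: F(x) = exp(2*x - 4).
Then F(3) - F(0) = (exp(2)) - (exp(-4)) = -(1 - exp(6))*exp(-4).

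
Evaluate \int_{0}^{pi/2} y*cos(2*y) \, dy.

-1/2

Integrate by parts once (u = y, dv = cos(2*y) dy).
An antiderivative is F(y) = y*sin(2*y)/2 + cos(2*y)/4.
Then F(pi/2) - F(0) = (-1/4) - (1/4) = -1/2.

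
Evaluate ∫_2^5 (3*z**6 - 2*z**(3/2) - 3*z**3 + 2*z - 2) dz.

By the power rule, an antiderivative is F(z) = 3*z**7/7 - 4*z**(5/2)/5 - 3*z**4/4 + z**2 - 2*z.
Then F(5) - F(2) = (924795/28 - 20*sqrt(5)) - (300/7 - 16*sqrt(2)/5) = -20*sqrt(5) + 16*sqrt(2)/5 + 923595/28.

-20*sqrt(5) + 16*sqrt(2)/5 + 923595/28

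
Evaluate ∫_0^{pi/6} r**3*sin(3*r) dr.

-2/27 + pi**2/108

Integrate by parts 3 times (u = r^3, dv = sin(3*r) dr).
An antiderivative is F(r) = -r**3*cos(3*r)/3 + r**2*sin(3*r)/3 + 2*r*cos(3*r)/9 - 2*sin(3*r)/27.
Then F(pi/6) - F(0) = (-2/27 + pi**2/108) - (0) = -2/27 + pi**2/108.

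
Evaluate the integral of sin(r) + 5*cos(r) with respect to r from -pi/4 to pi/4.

An antiderivative is F(r) = 5*sin(r) - cos(r).
Then F(pi/4) - F(-pi/4) = (2*sqrt(2)) - (-3*sqrt(2)) = 5*sqrt(2).

5*sqrt(2)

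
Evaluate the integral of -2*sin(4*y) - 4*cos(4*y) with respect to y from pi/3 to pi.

An antiderivative is F(y) = -sin(4*y) + cos(4*y)/2.
Then F(pi) - F(pi/3) = (1/2) - (-1/4 + sqrt(3)/2) = 3/4 - sqrt(3)/2.

3/4 - sqrt(3)/2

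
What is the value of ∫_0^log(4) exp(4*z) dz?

255/4

Let u = exp(z), so du = exp(z) dz. When z = 0, u = 1; when z = log(4), u = 4.
The integral becomes ∫ u**3 du from 1 to 4, with antiderivative u**4/4.
Back in z: F(z) = exp(4*z)/4.
Then F(log(4)) - F(0) = (64) - (1/4) = 255/4.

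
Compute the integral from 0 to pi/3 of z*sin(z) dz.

Integrate by parts once (u = z, dv = sin(z) dz).
An antiderivative is F(z) = -z*cos(z) + sin(z).
Then F(pi/3) - F(0) = (-pi/6 + sqrt(3)/2) - (0) = -pi/6 + sqrt(3)/2.

-pi/6 + sqrt(3)/2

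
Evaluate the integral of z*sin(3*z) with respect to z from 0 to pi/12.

Integrate by parts once (u = z, dv = sin(3*z) dz).
An antiderivative is F(z) = -z*cos(3*z)/3 + sin(3*z)/9.
Then F(pi/12) - F(0) = (sqrt(2)*(4 - pi)/72) - (0) = sqrt(2)*(4 - pi)/72.

sqrt(2)*(4 - pi)/72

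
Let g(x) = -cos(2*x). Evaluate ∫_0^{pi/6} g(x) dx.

-sqrt(3)/4

An antiderivative is F(x) = -sin(2*x)/2.
Then F(pi/6) - F(0) = (-sqrt(3)/4) - (0) = -sqrt(3)/4.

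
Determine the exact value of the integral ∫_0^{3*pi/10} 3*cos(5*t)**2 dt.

Use the identity cos^2(5*t) = (1 + cos(10*t))/2.
An antiderivative is F(t) = 3*t/2 + 3*sin(10*t)/20.
Then F(3*pi/10) - F(0) = (9*pi/20) - (0) = 9*pi/20.

9*pi/20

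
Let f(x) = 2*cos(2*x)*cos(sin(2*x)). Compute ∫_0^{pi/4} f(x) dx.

Let u = sin(2*x), so du = 2*cos(2*x) dx. When x = 0, u = 0; when x = pi/4, u = 1.
The integral becomes ∫ cos(u) du from 0 to 1, with antiderivative sin(u).
Back in x: F(x) = sin(sin(2*x)).
Then F(pi/4) - F(0) = (sin(1)) - (0) = sin(1).

sin(1)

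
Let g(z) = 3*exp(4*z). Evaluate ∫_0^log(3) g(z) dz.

60

Let u = exp(z), so du = exp(z) dz. When z = 0, u = 1; when z = log(3), u = 3.
The integral becomes 3·∫ u**3 du from 1 to 3, with antiderivative 3*u**4/4.
Back in z: F(z) = 3*exp(4*z)/4.
Then F(log(3)) - F(0) = (243/4) - (3/4) = 60.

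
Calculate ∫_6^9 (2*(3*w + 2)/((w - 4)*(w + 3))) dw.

-2*log(3) + 4*log(5)

Factor the denominator: w**2 - w - 12 = (w + 3)(w - 4).
Partial fractions: 2*(3*w + 2)/((w - 4)*(w + 3)) = 2/(w + 3) + 4/(w - 4).
An antiderivative is F(w) = 4*log(w - 4) + 2*log(w + 3).
Then F(9) - F(6) = (2*log(3) + 4*log(2) + 4*log(5)) - (4*log(2) + 4*log(3)) = -2*log(3) + 4*log(5).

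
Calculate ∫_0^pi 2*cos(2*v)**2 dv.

Use the identity cos^2(2*v) = (1 + cos(4*v))/2.
An antiderivative is F(v) = v + sin(4*v)/4.
Then F(pi) - F(0) = (pi) - (0) = pi.

pi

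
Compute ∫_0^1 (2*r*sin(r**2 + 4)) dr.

Let u = r**2 + 4, so du = 2*r dr. When r = 0, u = 4; when r = 1, u = 5.
The integral becomes ∫ sin(u) du from 4 to 5, with antiderivative -cos(u).
Back in r: F(r) = -cos(r**2 + 4).
Then F(1) - F(0) = (-cos(5)) - (-cos(4)) = cos(4) - cos(5).

cos(4) - cos(5)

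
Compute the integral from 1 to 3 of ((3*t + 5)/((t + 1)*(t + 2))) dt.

Factor the denominator: t**2 + 3*t + 2 = (t + 2)(t + 1).
Partial fractions: (3*t + 5)/((t + 1)*(t + 2)) = 1/(t + 2) + 2/(t + 1).
An antiderivative is F(t) = 2*log(t + 1) + log(t + 2).
Then F(3) - F(1) = (log(80)) - (log(12)) = log(20/3).

log(20/3)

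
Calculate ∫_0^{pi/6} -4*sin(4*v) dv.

-3/2

An antiderivative is F(v) = cos(4*v).
Then F(pi/6) - F(0) = (-1/2) - (1) = -3/2.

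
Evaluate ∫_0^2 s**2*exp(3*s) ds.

-2/27 + 26*exp(6)/27

Integrate by parts twice (u = s^2, dv = exp(3*s) ds).
An antiderivative is F(s) = (9*s**2 - 6*s + 2)*exp(3*s)/27.
Then F(2) - F(0) = (26*exp(6)/27) - (2/27) = -2/27 + 26*exp(6)/27.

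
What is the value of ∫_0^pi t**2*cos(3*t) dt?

Integrate by parts twice (u = t^2, dv = cos(3*t) dt).
An antiderivative is F(t) = t**2*sin(3*t)/3 + 2*t*cos(3*t)/9 - 2*sin(3*t)/27.
Then F(pi) - F(0) = (-2*pi/9) - (0) = -2*pi/9.

-2*pi/9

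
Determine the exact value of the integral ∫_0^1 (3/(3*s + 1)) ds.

log(4)

Let u = 3*s + 1, so du = 3 ds. When s = 0, u = 1; when s = 1, u = 4.
The integral becomes ∫ 1/u du from 1 to 4, with antiderivative log(u).
Back in s: F(s) = log(3*s + 1).
Then F(1) - F(0) = (log(4)) - (0) = log(4).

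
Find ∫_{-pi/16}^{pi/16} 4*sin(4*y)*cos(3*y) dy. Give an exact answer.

Use the identity sin(4*y)cos(3*y) = [sin(7*y) + sin(y)]/2.
An antiderivative is F(y) = -2*cos(y) - 2*cos(7*y)/7.
Then F(pi/16) - F(-pi/16) = (-2*cos(pi/16) - 2*sin(pi/16)/7) - (-2*cos(pi/16) - 2*sin(pi/16)/7) = 0.

0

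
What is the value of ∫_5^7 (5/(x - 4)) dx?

An antiderivative is F(x) = 5*log(x - 4).
Then F(7) - F(5) = (5*log(3)) - (0) = 5*log(3).

5*log(3)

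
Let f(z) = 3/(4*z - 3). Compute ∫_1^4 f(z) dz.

3*log(13)/4

An antiderivative is F(z) = 3*log(4*z - 3)/4.
Then F(4) - F(1) = (3*log(13)/4) - (0) = 3*log(13)/4.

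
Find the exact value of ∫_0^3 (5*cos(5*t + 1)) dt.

Let u = 5*t + 1, so du = 5 dt. When t = 0, u = 1; when t = 3, u = 16.
The integral becomes ∫ cos(u) du from 1 to 16, with antiderivative sin(u).
Back in t: F(t) = sin(5*t + 1).
Then F(3) - F(0) = (sin(16)) - (sin(1)) = -sin(1) + sin(16).

-sin(1) + sin(16)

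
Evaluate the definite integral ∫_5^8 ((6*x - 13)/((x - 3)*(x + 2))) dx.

Factor the denominator: x**2 - x - 6 = (x + 2)(x - 3).
Partial fractions: (6*x - 13)/((x - 3)*(x + 2)) = 5/(x + 2) + 1/(x - 3).
An antiderivative is F(x) = log(x - 3) + 5*log(x + 2).
Then F(8) - F(5) = (5*log(2) + 6*log(5)) - (log(2) + 5*log(7)) = -5*log(7) + 4*log(2) + 6*log(5).

-5*log(7) + 4*log(2) + 6*log(5)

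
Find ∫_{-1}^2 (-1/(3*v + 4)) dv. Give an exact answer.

-log(10)/3

An antiderivative is F(v) = -log(3*v + 4)/3.
Then F(2) - F(-1) = (-log(10)/3) - (0) = -log(10)/3.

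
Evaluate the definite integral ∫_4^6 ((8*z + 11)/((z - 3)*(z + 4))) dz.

Factor the denominator: z**2 + z - 12 = (z + 4)(z - 3).
Partial fractions: (8*z + 11)/((z - 3)*(z + 4)) = 3/(z + 4) + 5/(z - 3).
An antiderivative is F(z) = 5*log(z - 3) + 3*log(z + 4).
Then F(6) - F(4) = (3*log(2) + 3*log(5) + 5*log(3)) - (9*log(2)) = -6*log(2) + 3*log(5) + 5*log(3).

-6*log(2) + 3*log(5) + 5*log(3)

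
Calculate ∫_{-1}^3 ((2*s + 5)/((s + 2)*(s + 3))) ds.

log(15)

Factor the denominator: s**2 + 5*s + 6 = (s + 3)(s + 2).
Partial fractions: (2*s + 5)/((s + 2)*(s + 3)) = 1/(s + 3) + 1/(s + 2).
An antiderivative is F(s) = log(s + 2) + log(s + 3).
Then F(3) - F(-1) = (log(30)) - (log(2)) = log(15).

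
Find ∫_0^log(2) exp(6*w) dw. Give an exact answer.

Let u = exp(w), so du = exp(w) dw. When w = 0, u = 1; when w = log(2), u = 2.
The integral becomes ∫ u**5 du from 1 to 2, with antiderivative u**6/6.
Back in w: F(w) = exp(6*w)/6.
Then F(log(2)) - F(0) = (32/3) - (1/6) = 21/2.

21/2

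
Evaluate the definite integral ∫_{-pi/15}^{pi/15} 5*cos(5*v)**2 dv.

Use the identity cos^2(5*v) = (1 + cos(10*v))/2.
An antiderivative is F(v) = 5*v/2 + sin(10*v)/4.
Then F(pi/15) - F(-pi/15) = (sqrt(3)/8 + pi/6) - (-pi/6 - sqrt(3)/8) = sqrt(3)/4 + pi/3.

sqrt(3)/4 + pi/3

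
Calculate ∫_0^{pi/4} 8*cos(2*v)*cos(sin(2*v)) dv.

4*sin(1)

Let u = sin(2*v), so du = 2*cos(2*v) dv. When v = 0, u = 0; when v = pi/4, u = 1.
The integral becomes 4·∫ cos(u) du from 0 to 1, with antiderivative 4*sin(u).
Back in v: F(v) = 4*sin(sin(2*v)).
Then F(pi/4) - F(0) = (4*sin(1)) - (0) = 4*sin(1).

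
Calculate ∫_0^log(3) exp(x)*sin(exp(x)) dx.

Let u = exp(x), so du = exp(x) dx. When x = 0, u = 1; when x = log(3), u = 3.
The integral becomes ∫ sin(u) du from 1 to 3, with antiderivative -cos(u).
Back in x: F(x) = -cos(exp(x)).
Then F(log(3)) - F(0) = (-cos(3)) - (-cos(1)) = cos(1) - cos(3).

cos(1) - cos(3)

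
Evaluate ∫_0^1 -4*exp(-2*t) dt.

-2 + 2*exp(-2)

An antiderivative is F(t) = 2*exp(-2*t).
Then F(1) - F(0) = (2*exp(-2)) - (2) = -2 + 2*exp(-2).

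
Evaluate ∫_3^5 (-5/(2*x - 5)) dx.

An antiderivative is F(x) = -5*log(2*x - 5)/2.
Then F(5) - F(3) = (-5*log(5)/2) - (0) = -5*log(5)/2.

-5*log(5)/2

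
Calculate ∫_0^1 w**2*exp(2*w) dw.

-1/4 + exp(2)/4

Integrate by parts twice (u = w^2, dv = exp(2*w) dw).
An antiderivative is F(w) = (2*w**2 - 2*w + 1)*exp(2*w)/4.
Then F(1) - F(0) = (exp(2)/4) - (1/4) = -1/4 + exp(2)/4.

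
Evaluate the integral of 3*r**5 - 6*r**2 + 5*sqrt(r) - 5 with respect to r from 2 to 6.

-20*sqrt(2)/3 + 20*sqrt(6) + 22860

By the power rule, an antiderivative is F(r) = r**6/2 + 10*r**(3/2)/3 - 2*r**3 - 5*r.
Then F(6) - F(2) = (20*sqrt(6) + 22866) - (6 + 20*sqrt(2)/3) = -20*sqrt(2)/3 + 20*sqrt(6) + 22860.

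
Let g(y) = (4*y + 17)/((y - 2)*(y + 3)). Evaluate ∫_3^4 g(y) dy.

-log(7) + log(3) + 6*log(2)

Factor the denominator: y**2 + y - 6 = (y + 3)(y - 2).
Partial fractions: (4*y + 17)/((y - 2)*(y + 3)) = -1/(y + 3) + 5/(y - 2).
An antiderivative is F(y) = 5*log(y - 2) - log(y + 3).
Then F(4) - F(3) = (log(32/7)) - (-log(6)) = -log(7) + log(3) + 6*log(2).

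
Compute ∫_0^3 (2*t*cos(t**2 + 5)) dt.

-sin(5) + sin(14)

Let u = t**2 + 5, so du = 2*t dt. When t = 0, u = 5; when t = 3, u = 14.
The integral becomes ∫ cos(u) du from 5 to 14, with antiderivative sin(u).
Back in t: F(t) = sin(t**2 + 5).
Then F(3) - F(0) = (sin(14)) - (sin(5)) = -sin(5) + sin(14).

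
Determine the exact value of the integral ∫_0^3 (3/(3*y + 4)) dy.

log(13/4)

Let u = 3*y + 4, so du = 3 dy. When y = 0, u = 4; when y = 3, u = 13.
The integral becomes ∫ 1/u du from 4 to 13, with antiderivative log(u).
Back in y: F(y) = log(3*y + 4).
Then F(3) - F(0) = (log(13)) - (log(4)) = log(13/4).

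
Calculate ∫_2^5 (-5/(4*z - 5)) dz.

An antiderivative is F(z) = -5*log(4*z - 5)/4.
Then F(5) - F(2) = (-5*log(15)/4) - (-5*log(3)/4) = -5*log(5)/4.

-5*log(5)/4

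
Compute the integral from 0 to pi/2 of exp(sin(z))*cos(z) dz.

-1 + E

Let u = sin(z), so du = cos(z) dz. When z = 0, u = 0; when z = pi/2, u = 1.
The integral becomes ∫ exp(u) du from 0 to 1, with antiderivative exp(u).
Back in z: F(z) = exp(sin(z)).
Then F(pi/2) - F(0) = (E) - (1) = -1 + E.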